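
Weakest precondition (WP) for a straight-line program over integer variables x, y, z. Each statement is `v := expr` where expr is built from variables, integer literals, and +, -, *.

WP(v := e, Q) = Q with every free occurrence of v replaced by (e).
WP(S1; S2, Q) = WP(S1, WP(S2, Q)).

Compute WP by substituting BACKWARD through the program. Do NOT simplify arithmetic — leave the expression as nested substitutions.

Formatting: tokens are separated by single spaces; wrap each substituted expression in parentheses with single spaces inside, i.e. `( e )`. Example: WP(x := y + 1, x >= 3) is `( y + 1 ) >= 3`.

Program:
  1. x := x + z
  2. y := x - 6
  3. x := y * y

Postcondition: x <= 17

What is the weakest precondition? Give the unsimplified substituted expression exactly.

post: x <= 17
stmt 3: x := y * y  -- replace 1 occurrence(s) of x with (y * y)
  => ( y * y ) <= 17
stmt 2: y := x - 6  -- replace 2 occurrence(s) of y with (x - 6)
  => ( ( x - 6 ) * ( x - 6 ) ) <= 17
stmt 1: x := x + z  -- replace 2 occurrence(s) of x with (x + z)
  => ( ( ( x + z ) - 6 ) * ( ( x + z ) - 6 ) ) <= 17

Answer: ( ( ( x + z ) - 6 ) * ( ( x + z ) - 6 ) ) <= 17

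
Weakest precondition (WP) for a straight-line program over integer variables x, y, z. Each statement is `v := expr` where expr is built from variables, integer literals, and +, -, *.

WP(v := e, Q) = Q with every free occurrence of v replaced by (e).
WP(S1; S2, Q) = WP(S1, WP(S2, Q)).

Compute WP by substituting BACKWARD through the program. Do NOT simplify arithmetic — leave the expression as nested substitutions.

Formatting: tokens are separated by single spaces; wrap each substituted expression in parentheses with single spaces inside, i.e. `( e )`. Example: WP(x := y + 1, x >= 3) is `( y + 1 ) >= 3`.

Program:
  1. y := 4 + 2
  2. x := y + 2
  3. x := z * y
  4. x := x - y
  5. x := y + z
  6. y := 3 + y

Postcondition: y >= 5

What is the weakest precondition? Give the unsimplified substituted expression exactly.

Answer: ( 3 + ( 4 + 2 ) ) >= 5

Derivation:
post: y >= 5
stmt 6: y := 3 + y  -- replace 1 occurrence(s) of y with (3 + y)
  => ( 3 + y ) >= 5
stmt 5: x := y + z  -- replace 0 occurrence(s) of x with (y + z)
  => ( 3 + y ) >= 5
stmt 4: x := x - y  -- replace 0 occurrence(s) of x with (x - y)
  => ( 3 + y ) >= 5
stmt 3: x := z * y  -- replace 0 occurrence(s) of x with (z * y)
  => ( 3 + y ) >= 5
stmt 2: x := y + 2  -- replace 0 occurrence(s) of x with (y + 2)
  => ( 3 + y ) >= 5
stmt 1: y := 4 + 2  -- replace 1 occurrence(s) of y with (4 + 2)
  => ( 3 + ( 4 + 2 ) ) >= 5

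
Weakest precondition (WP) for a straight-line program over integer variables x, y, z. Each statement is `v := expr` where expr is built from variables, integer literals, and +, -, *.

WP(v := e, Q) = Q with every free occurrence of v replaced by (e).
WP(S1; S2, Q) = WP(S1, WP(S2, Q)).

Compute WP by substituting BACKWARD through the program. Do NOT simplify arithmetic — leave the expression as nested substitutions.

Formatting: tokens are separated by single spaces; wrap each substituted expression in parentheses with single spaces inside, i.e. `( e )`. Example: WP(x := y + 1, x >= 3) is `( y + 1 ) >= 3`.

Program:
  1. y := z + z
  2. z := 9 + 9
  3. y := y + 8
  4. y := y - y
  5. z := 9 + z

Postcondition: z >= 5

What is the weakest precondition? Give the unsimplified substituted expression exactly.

Answer: ( 9 + ( 9 + 9 ) ) >= 5

Derivation:
post: z >= 5
stmt 5: z := 9 + z  -- replace 1 occurrence(s) of z with (9 + z)
  => ( 9 + z ) >= 5
stmt 4: y := y - y  -- replace 0 occurrence(s) of y with (y - y)
  => ( 9 + z ) >= 5
stmt 3: y := y + 8  -- replace 0 occurrence(s) of y with (y + 8)
  => ( 9 + z ) >= 5
stmt 2: z := 9 + 9  -- replace 1 occurrence(s) of z with (9 + 9)
  => ( 9 + ( 9 + 9 ) ) >= 5
stmt 1: y := z + z  -- replace 0 occurrence(s) of y with (z + z)
  => ( 9 + ( 9 + 9 ) ) >= 5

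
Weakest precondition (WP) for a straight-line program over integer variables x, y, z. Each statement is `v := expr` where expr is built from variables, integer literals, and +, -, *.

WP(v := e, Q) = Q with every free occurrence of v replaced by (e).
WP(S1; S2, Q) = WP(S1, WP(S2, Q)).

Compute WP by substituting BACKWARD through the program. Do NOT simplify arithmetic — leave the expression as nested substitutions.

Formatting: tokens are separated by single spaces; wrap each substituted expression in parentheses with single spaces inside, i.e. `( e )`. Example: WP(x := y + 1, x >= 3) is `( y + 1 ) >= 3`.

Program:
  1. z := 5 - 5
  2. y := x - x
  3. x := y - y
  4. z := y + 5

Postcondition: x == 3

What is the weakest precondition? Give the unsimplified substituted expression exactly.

Answer: ( ( x - x ) - ( x - x ) ) == 3

Derivation:
post: x == 3
stmt 4: z := y + 5  -- replace 0 occurrence(s) of z with (y + 5)
  => x == 3
stmt 3: x := y - y  -- replace 1 occurrence(s) of x with (y - y)
  => ( y - y ) == 3
stmt 2: y := x - x  -- replace 2 occurrence(s) of y with (x - x)
  => ( ( x - x ) - ( x - x ) ) == 3
stmt 1: z := 5 - 5  -- replace 0 occurrence(s) of z with (5 - 5)
  => ( ( x - x ) - ( x - x ) ) == 3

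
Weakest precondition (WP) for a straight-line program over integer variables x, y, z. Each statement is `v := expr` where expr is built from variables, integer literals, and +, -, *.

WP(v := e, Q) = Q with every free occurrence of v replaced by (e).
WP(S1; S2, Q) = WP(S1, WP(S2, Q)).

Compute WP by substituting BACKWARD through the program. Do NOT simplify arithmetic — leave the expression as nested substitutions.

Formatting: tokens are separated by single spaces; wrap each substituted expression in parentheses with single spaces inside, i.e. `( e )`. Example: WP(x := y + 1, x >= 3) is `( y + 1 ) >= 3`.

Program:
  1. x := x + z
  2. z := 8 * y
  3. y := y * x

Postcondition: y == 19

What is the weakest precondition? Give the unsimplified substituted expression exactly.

Answer: ( y * ( x + z ) ) == 19

Derivation:
post: y == 19
stmt 3: y := y * x  -- replace 1 occurrence(s) of y with (y * x)
  => ( y * x ) == 19
stmt 2: z := 8 * y  -- replace 0 occurrence(s) of z with (8 * y)
  => ( y * x ) == 19
stmt 1: x := x + z  -- replace 1 occurrence(s) of x with (x + z)
  => ( y * ( x + z ) ) == 19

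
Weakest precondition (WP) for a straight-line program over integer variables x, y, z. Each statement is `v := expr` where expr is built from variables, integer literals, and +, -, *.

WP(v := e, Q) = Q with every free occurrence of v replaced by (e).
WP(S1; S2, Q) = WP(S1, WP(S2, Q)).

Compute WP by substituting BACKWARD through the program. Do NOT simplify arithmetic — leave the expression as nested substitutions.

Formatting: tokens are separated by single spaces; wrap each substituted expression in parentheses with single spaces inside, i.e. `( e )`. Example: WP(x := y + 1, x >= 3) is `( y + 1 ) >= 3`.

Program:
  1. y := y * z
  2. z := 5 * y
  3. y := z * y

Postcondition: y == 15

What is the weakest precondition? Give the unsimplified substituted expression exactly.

Answer: ( ( 5 * ( y * z ) ) * ( y * z ) ) == 15

Derivation:
post: y == 15
stmt 3: y := z * y  -- replace 1 occurrence(s) of y with (z * y)
  => ( z * y ) == 15
stmt 2: z := 5 * y  -- replace 1 occurrence(s) of z with (5 * y)
  => ( ( 5 * y ) * y ) == 15
stmt 1: y := y * z  -- replace 2 occurrence(s) of y with (y * z)
  => ( ( 5 * ( y * z ) ) * ( y * z ) ) == 15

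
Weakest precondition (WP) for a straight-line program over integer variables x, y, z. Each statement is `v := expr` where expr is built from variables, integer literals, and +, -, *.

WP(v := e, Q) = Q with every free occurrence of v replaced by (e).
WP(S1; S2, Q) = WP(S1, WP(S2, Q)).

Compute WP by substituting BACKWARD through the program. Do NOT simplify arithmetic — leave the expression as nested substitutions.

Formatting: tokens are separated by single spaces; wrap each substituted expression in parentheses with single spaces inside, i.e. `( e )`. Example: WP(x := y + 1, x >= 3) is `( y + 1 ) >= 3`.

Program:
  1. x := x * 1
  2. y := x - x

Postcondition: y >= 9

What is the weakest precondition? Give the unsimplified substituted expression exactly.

post: y >= 9
stmt 2: y := x - x  -- replace 1 occurrence(s) of y with (x - x)
  => ( x - x ) >= 9
stmt 1: x := x * 1  -- replace 2 occurrence(s) of x with (x * 1)
  => ( ( x * 1 ) - ( x * 1 ) ) >= 9

Answer: ( ( x * 1 ) - ( x * 1 ) ) >= 9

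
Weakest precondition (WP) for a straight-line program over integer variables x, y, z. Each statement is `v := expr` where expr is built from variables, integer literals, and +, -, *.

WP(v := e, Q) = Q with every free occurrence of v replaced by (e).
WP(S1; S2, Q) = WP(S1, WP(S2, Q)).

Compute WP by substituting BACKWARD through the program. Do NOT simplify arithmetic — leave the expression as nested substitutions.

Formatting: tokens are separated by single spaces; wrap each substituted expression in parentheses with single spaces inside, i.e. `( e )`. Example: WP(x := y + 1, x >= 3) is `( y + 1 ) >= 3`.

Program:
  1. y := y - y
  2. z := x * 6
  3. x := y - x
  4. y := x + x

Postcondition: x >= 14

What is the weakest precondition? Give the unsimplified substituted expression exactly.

Answer: ( ( y - y ) - x ) >= 14

Derivation:
post: x >= 14
stmt 4: y := x + x  -- replace 0 occurrence(s) of y with (x + x)
  => x >= 14
stmt 3: x := y - x  -- replace 1 occurrence(s) of x with (y - x)
  => ( y - x ) >= 14
stmt 2: z := x * 6  -- replace 0 occurrence(s) of z with (x * 6)
  => ( y - x ) >= 14
stmt 1: y := y - y  -- replace 1 occurrence(s) of y with (y - y)
  => ( ( y - y ) - x ) >= 14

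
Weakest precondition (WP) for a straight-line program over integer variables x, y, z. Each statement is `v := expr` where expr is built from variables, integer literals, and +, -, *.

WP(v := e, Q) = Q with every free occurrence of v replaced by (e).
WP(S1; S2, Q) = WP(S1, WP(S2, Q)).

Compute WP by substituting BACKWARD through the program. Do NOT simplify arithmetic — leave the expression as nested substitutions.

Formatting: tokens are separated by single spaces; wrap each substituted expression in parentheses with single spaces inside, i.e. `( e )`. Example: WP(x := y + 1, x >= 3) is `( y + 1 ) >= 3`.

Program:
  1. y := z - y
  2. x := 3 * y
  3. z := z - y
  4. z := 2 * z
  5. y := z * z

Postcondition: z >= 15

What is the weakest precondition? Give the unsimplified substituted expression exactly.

post: z >= 15
stmt 5: y := z * z  -- replace 0 occurrence(s) of y with (z * z)
  => z >= 15
stmt 4: z := 2 * z  -- replace 1 occurrence(s) of z with (2 * z)
  => ( 2 * z ) >= 15
stmt 3: z := z - y  -- replace 1 occurrence(s) of z with (z - y)
  => ( 2 * ( z - y ) ) >= 15
stmt 2: x := 3 * y  -- replace 0 occurrence(s) of x with (3 * y)
  => ( 2 * ( z - y ) ) >= 15
stmt 1: y := z - y  -- replace 1 occurrence(s) of y with (z - y)
  => ( 2 * ( z - ( z - y ) ) ) >= 15

Answer: ( 2 * ( z - ( z - y ) ) ) >= 15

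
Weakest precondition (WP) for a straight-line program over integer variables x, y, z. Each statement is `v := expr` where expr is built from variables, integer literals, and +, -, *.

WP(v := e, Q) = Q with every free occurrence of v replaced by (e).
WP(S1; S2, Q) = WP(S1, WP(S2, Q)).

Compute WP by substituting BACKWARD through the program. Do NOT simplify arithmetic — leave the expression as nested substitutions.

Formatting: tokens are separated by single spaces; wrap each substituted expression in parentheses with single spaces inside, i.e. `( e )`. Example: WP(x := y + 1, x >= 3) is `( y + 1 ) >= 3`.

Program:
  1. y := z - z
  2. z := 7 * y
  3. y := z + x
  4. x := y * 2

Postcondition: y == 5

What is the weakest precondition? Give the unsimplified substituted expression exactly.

Answer: ( ( 7 * ( z - z ) ) + x ) == 5

Derivation:
post: y == 5
stmt 4: x := y * 2  -- replace 0 occurrence(s) of x with (y * 2)
  => y == 5
stmt 3: y := z + x  -- replace 1 occurrence(s) of y with (z + x)
  => ( z + x ) == 5
stmt 2: z := 7 * y  -- replace 1 occurrence(s) of z with (7 * y)
  => ( ( 7 * y ) + x ) == 5
stmt 1: y := z - z  -- replace 1 occurrence(s) of y with (z - z)
  => ( ( 7 * ( z - z ) ) + x ) == 5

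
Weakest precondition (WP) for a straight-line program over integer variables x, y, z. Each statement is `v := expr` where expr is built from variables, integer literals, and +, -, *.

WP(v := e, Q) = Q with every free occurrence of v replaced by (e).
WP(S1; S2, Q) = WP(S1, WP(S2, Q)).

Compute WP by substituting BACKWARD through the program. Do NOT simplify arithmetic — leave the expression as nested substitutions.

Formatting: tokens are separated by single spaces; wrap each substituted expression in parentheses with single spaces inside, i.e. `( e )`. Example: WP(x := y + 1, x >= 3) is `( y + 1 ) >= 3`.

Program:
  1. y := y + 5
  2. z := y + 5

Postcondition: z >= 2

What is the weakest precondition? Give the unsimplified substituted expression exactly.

post: z >= 2
stmt 2: z := y + 5  -- replace 1 occurrence(s) of z with (y + 5)
  => ( y + 5 ) >= 2
stmt 1: y := y + 5  -- replace 1 occurrence(s) of y with (y + 5)
  => ( ( y + 5 ) + 5 ) >= 2

Answer: ( ( y + 5 ) + 5 ) >= 2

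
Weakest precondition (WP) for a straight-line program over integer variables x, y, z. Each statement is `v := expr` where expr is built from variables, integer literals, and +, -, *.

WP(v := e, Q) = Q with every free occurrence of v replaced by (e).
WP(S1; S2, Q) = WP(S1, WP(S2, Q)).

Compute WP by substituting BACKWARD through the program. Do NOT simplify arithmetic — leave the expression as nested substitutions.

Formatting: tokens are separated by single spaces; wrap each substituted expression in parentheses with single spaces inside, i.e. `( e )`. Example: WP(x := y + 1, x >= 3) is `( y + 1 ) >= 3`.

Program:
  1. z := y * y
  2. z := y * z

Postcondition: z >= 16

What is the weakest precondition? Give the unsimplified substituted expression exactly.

Answer: ( y * ( y * y ) ) >= 16

Derivation:
post: z >= 16
stmt 2: z := y * z  -- replace 1 occurrence(s) of z with (y * z)
  => ( y * z ) >= 16
stmt 1: z := y * y  -- replace 1 occurrence(s) of z with (y * y)
  => ( y * ( y * y ) ) >= 16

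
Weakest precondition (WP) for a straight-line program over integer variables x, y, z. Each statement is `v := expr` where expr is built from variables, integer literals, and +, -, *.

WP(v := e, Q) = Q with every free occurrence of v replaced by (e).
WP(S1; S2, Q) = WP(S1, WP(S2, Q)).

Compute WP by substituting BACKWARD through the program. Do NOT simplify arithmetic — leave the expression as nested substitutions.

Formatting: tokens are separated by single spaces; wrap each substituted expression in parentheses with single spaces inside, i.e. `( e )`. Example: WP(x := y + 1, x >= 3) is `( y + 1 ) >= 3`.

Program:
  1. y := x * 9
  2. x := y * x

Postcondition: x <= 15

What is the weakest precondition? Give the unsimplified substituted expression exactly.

Answer: ( ( x * 9 ) * x ) <= 15

Derivation:
post: x <= 15
stmt 2: x := y * x  -- replace 1 occurrence(s) of x with (y * x)
  => ( y * x ) <= 15
stmt 1: y := x * 9  -- replace 1 occurrence(s) of y with (x * 9)
  => ( ( x * 9 ) * x ) <= 15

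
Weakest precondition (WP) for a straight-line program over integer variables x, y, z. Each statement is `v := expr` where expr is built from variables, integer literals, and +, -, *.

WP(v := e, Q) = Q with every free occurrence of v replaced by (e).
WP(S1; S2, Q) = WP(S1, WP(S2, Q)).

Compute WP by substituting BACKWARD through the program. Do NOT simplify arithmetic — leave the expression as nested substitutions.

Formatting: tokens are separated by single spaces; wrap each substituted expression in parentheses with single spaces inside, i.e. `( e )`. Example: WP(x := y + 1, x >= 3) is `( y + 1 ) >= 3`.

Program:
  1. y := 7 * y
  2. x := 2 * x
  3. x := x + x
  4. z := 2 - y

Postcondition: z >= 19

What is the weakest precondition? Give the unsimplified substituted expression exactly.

post: z >= 19
stmt 4: z := 2 - y  -- replace 1 occurrence(s) of z with (2 - y)
  => ( 2 - y ) >= 19
stmt 3: x := x + x  -- replace 0 occurrence(s) of x with (x + x)
  => ( 2 - y ) >= 19
stmt 2: x := 2 * x  -- replace 0 occurrence(s) of x with (2 * x)
  => ( 2 - y ) >= 19
stmt 1: y := 7 * y  -- replace 1 occurrence(s) of y with (7 * y)
  => ( 2 - ( 7 * y ) ) >= 19

Answer: ( 2 - ( 7 * y ) ) >= 19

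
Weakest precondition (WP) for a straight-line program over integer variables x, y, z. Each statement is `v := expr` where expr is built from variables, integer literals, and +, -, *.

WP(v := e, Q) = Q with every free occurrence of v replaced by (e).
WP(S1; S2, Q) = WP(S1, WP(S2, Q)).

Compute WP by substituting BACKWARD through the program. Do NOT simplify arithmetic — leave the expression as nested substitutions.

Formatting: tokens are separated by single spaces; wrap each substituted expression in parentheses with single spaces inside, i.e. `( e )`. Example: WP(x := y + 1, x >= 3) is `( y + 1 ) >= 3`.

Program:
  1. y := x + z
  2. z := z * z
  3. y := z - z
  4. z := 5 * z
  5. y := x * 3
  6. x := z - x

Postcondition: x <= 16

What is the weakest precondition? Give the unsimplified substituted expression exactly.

Answer: ( ( 5 * ( z * z ) ) - x ) <= 16

Derivation:
post: x <= 16
stmt 6: x := z - x  -- replace 1 occurrence(s) of x with (z - x)
  => ( z - x ) <= 16
stmt 5: y := x * 3  -- replace 0 occurrence(s) of y with (x * 3)
  => ( z - x ) <= 16
stmt 4: z := 5 * z  -- replace 1 occurrence(s) of z with (5 * z)
  => ( ( 5 * z ) - x ) <= 16
stmt 3: y := z - z  -- replace 0 occurrence(s) of y with (z - z)
  => ( ( 5 * z ) - x ) <= 16
stmt 2: z := z * z  -- replace 1 occurrence(s) of z with (z * z)
  => ( ( 5 * ( z * z ) ) - x ) <= 16
stmt 1: y := x + z  -- replace 0 occurrence(s) of y with (x + z)
  => ( ( 5 * ( z * z ) ) - x ) <= 16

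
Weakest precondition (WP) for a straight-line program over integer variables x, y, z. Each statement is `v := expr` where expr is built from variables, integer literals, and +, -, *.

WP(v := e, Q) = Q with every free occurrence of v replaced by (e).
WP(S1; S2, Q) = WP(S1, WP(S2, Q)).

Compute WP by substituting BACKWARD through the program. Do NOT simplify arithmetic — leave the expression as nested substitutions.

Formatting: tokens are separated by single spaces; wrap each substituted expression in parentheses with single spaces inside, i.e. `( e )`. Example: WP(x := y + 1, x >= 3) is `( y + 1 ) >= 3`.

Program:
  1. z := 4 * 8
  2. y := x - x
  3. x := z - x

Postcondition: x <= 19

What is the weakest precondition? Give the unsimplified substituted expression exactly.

post: x <= 19
stmt 3: x := z - x  -- replace 1 occurrence(s) of x with (z - x)
  => ( z - x ) <= 19
stmt 2: y := x - x  -- replace 0 occurrence(s) of y with (x - x)
  => ( z - x ) <= 19
stmt 1: z := 4 * 8  -- replace 1 occurrence(s) of z with (4 * 8)
  => ( ( 4 * 8 ) - x ) <= 19

Answer: ( ( 4 * 8 ) - x ) <= 19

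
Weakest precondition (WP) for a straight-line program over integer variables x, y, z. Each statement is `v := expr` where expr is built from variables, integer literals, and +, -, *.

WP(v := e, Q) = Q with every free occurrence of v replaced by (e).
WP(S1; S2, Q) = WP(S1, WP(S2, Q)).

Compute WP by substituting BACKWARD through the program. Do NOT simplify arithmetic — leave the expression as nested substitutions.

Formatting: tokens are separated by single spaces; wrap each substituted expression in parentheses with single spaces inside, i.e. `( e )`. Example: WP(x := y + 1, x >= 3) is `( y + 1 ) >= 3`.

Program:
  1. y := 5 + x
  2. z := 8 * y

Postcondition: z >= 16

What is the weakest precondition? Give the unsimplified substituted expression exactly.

post: z >= 16
stmt 2: z := 8 * y  -- replace 1 occurrence(s) of z with (8 * y)
  => ( 8 * y ) >= 16
stmt 1: y := 5 + x  -- replace 1 occurrence(s) of y with (5 + x)
  => ( 8 * ( 5 + x ) ) >= 16

Answer: ( 8 * ( 5 + x ) ) >= 16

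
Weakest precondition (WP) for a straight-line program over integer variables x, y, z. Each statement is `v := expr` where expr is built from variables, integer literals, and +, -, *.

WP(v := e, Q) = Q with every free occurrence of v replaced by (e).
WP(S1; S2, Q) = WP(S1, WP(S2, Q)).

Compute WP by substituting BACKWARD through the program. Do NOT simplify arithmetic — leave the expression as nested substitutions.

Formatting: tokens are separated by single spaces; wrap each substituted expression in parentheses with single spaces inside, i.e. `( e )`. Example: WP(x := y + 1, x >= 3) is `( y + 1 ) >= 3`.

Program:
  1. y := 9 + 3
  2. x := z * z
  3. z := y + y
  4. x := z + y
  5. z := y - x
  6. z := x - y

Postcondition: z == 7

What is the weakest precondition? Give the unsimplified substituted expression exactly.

post: z == 7
stmt 6: z := x - y  -- replace 1 occurrence(s) of z with (x - y)
  => ( x - y ) == 7
stmt 5: z := y - x  -- replace 0 occurrence(s) of z with (y - x)
  => ( x - y ) == 7
stmt 4: x := z + y  -- replace 1 occurrence(s) of x with (z + y)
  => ( ( z + y ) - y ) == 7
stmt 3: z := y + y  -- replace 1 occurrence(s) of z with (y + y)
  => ( ( ( y + y ) + y ) - y ) == 7
stmt 2: x := z * z  -- replace 0 occurrence(s) of x with (z * z)
  => ( ( ( y + y ) + y ) - y ) == 7
stmt 1: y := 9 + 3  -- replace 4 occurrence(s) of y with (9 + 3)
  => ( ( ( ( 9 + 3 ) + ( 9 + 3 ) ) + ( 9 + 3 ) ) - ( 9 + 3 ) ) == 7

Answer: ( ( ( ( 9 + 3 ) + ( 9 + 3 ) ) + ( 9 + 3 ) ) - ( 9 + 3 ) ) == 7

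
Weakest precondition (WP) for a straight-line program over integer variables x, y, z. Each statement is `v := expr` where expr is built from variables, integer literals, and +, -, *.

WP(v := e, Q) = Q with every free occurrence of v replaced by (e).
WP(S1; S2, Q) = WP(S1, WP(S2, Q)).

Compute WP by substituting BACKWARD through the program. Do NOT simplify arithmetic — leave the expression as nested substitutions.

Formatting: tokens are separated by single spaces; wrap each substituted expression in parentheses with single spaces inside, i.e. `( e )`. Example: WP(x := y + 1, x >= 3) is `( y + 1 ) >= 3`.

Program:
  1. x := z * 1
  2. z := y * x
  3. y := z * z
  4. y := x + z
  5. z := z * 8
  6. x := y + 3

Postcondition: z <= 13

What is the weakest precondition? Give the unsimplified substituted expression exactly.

Answer: ( ( y * ( z * 1 ) ) * 8 ) <= 13

Derivation:
post: z <= 13
stmt 6: x := y + 3  -- replace 0 occurrence(s) of x with (y + 3)
  => z <= 13
stmt 5: z := z * 8  -- replace 1 occurrence(s) of z with (z * 8)
  => ( z * 8 ) <= 13
stmt 4: y := x + z  -- replace 0 occurrence(s) of y with (x + z)
  => ( z * 8 ) <= 13
stmt 3: y := z * z  -- replace 0 occurrence(s) of y with (z * z)
  => ( z * 8 ) <= 13
stmt 2: z := y * x  -- replace 1 occurrence(s) of z with (y * x)
  => ( ( y * x ) * 8 ) <= 13
stmt 1: x := z * 1  -- replace 1 occurrence(s) of x with (z * 1)
  => ( ( y * ( z * 1 ) ) * 8 ) <= 13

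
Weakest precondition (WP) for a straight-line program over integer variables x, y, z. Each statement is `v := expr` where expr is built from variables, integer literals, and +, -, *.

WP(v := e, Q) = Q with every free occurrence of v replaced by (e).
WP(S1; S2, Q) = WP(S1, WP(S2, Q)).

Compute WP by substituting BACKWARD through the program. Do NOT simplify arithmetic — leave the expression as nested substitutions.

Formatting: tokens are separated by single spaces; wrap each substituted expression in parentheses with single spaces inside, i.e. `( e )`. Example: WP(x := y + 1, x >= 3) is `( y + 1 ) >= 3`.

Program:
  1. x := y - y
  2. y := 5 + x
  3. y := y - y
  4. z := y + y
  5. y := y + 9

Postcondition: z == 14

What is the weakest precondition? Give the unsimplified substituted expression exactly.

Answer: ( ( ( 5 + ( y - y ) ) - ( 5 + ( y - y ) ) ) + ( ( 5 + ( y - y ) ) - ( 5 + ( y - y ) ) ) ) == 14

Derivation:
post: z == 14
stmt 5: y := y + 9  -- replace 0 occurrence(s) of y with (y + 9)
  => z == 14
stmt 4: z := y + y  -- replace 1 occurrence(s) of z with (y + y)
  => ( y + y ) == 14
stmt 3: y := y - y  -- replace 2 occurrence(s) of y with (y - y)
  => ( ( y - y ) + ( y - y ) ) == 14
stmt 2: y := 5 + x  -- replace 4 occurrence(s) of y with (5 + x)
  => ( ( ( 5 + x ) - ( 5 + x ) ) + ( ( 5 + x ) - ( 5 + x ) ) ) == 14
stmt 1: x := y - y  -- replace 4 occurrence(s) of x with (y - y)
  => ( ( ( 5 + ( y - y ) ) - ( 5 + ( y - y ) ) ) + ( ( 5 + ( y - y ) ) - ( 5 + ( y - y ) ) ) ) == 14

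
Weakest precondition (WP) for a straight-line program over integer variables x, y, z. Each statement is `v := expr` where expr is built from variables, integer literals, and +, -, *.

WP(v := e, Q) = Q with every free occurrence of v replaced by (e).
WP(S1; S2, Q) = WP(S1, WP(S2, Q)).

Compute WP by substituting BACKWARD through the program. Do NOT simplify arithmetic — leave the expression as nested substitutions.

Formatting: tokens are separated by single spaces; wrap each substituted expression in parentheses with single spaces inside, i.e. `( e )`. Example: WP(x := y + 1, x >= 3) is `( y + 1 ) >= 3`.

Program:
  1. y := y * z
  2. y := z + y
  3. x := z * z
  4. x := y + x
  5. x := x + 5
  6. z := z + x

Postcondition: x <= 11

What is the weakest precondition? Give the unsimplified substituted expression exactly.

Answer: ( ( ( z + ( y * z ) ) + ( z * z ) ) + 5 ) <= 11

Derivation:
post: x <= 11
stmt 6: z := z + x  -- replace 0 occurrence(s) of z with (z + x)
  => x <= 11
stmt 5: x := x + 5  -- replace 1 occurrence(s) of x with (x + 5)
  => ( x + 5 ) <= 11
stmt 4: x := y + x  -- replace 1 occurrence(s) of x with (y + x)
  => ( ( y + x ) + 5 ) <= 11
stmt 3: x := z * z  -- replace 1 occurrence(s) of x with (z * z)
  => ( ( y + ( z * z ) ) + 5 ) <= 11
stmt 2: y := z + y  -- replace 1 occurrence(s) of y with (z + y)
  => ( ( ( z + y ) + ( z * z ) ) + 5 ) <= 11
stmt 1: y := y * z  -- replace 1 occurrence(s) of y with (y * z)
  => ( ( ( z + ( y * z ) ) + ( z * z ) ) + 5 ) <= 11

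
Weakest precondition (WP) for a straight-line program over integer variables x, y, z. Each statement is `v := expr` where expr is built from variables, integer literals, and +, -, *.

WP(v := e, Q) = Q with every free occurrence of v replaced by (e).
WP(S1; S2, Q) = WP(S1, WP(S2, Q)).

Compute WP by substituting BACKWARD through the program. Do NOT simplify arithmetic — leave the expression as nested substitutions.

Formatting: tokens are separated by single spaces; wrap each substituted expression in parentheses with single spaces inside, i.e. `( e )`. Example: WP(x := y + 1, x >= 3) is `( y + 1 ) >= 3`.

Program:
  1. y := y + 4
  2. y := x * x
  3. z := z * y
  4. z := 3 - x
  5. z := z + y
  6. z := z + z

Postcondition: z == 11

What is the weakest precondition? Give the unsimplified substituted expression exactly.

post: z == 11
stmt 6: z := z + z  -- replace 1 occurrence(s) of z with (z + z)
  => ( z + z ) == 11
stmt 5: z := z + y  -- replace 2 occurrence(s) of z with (z + y)
  => ( ( z + y ) + ( z + y ) ) == 11
stmt 4: z := 3 - x  -- replace 2 occurrence(s) of z with (3 - x)
  => ( ( ( 3 - x ) + y ) + ( ( 3 - x ) + y ) ) == 11
stmt 3: z := z * y  -- replace 0 occurrence(s) of z with (z * y)
  => ( ( ( 3 - x ) + y ) + ( ( 3 - x ) + y ) ) == 11
stmt 2: y := x * x  -- replace 2 occurrence(s) of y with (x * x)
  => ( ( ( 3 - x ) + ( x * x ) ) + ( ( 3 - x ) + ( x * x ) ) ) == 11
stmt 1: y := y + 4  -- replace 0 occurrence(s) of y with (y + 4)
  => ( ( ( 3 - x ) + ( x * x ) ) + ( ( 3 - x ) + ( x * x ) ) ) == 11

Answer: ( ( ( 3 - x ) + ( x * x ) ) + ( ( 3 - x ) + ( x * x ) ) ) == 11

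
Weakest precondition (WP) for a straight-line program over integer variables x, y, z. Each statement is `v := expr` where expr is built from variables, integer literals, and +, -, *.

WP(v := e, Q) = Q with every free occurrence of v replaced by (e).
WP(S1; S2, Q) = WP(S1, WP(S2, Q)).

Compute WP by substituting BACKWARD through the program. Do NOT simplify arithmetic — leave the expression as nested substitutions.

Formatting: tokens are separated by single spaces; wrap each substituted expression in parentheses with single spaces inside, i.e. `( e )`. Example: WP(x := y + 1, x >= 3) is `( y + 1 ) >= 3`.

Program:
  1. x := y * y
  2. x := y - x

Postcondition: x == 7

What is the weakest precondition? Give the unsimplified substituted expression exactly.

post: x == 7
stmt 2: x := y - x  -- replace 1 occurrence(s) of x with (y - x)
  => ( y - x ) == 7
stmt 1: x := y * y  -- replace 1 occurrence(s) of x with (y * y)
  => ( y - ( y * y ) ) == 7

Answer: ( y - ( y * y ) ) == 7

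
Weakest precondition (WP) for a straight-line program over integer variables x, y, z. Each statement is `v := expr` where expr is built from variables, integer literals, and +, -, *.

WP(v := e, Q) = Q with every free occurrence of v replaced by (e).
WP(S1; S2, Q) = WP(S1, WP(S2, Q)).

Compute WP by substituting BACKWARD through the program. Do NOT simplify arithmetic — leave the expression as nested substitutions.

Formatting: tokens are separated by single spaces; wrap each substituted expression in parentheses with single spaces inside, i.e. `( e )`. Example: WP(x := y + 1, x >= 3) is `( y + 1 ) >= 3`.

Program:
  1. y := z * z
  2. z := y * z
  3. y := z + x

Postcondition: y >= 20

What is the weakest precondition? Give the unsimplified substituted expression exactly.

post: y >= 20
stmt 3: y := z + x  -- replace 1 occurrence(s) of y with (z + x)
  => ( z + x ) >= 20
stmt 2: z := y * z  -- replace 1 occurrence(s) of z with (y * z)
  => ( ( y * z ) + x ) >= 20
stmt 1: y := z * z  -- replace 1 occurrence(s) of y with (z * z)
  => ( ( ( z * z ) * z ) + x ) >= 20

Answer: ( ( ( z * z ) * z ) + x ) >= 20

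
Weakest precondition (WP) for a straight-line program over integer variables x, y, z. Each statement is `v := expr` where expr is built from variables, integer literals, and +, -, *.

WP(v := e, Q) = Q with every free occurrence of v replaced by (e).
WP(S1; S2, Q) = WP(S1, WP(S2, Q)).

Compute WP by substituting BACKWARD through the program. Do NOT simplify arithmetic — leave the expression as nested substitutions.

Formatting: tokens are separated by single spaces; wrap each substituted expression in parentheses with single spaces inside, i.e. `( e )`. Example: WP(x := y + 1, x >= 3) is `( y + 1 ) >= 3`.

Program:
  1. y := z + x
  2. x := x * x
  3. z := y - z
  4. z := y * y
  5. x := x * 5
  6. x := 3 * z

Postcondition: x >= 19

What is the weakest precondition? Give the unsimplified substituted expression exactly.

post: x >= 19
stmt 6: x := 3 * z  -- replace 1 occurrence(s) of x with (3 * z)
  => ( 3 * z ) >= 19
stmt 5: x := x * 5  -- replace 0 occurrence(s) of x with (x * 5)
  => ( 3 * z ) >= 19
stmt 4: z := y * y  -- replace 1 occurrence(s) of z with (y * y)
  => ( 3 * ( y * y ) ) >= 19
stmt 3: z := y - z  -- replace 0 occurrence(s) of z with (y - z)
  => ( 3 * ( y * y ) ) >= 19
stmt 2: x := x * x  -- replace 0 occurrence(s) of x with (x * x)
  => ( 3 * ( y * y ) ) >= 19
stmt 1: y := z + x  -- replace 2 occurrence(s) of y with (z + x)
  => ( 3 * ( ( z + x ) * ( z + x ) ) ) >= 19

Answer: ( 3 * ( ( z + x ) * ( z + x ) ) ) >= 19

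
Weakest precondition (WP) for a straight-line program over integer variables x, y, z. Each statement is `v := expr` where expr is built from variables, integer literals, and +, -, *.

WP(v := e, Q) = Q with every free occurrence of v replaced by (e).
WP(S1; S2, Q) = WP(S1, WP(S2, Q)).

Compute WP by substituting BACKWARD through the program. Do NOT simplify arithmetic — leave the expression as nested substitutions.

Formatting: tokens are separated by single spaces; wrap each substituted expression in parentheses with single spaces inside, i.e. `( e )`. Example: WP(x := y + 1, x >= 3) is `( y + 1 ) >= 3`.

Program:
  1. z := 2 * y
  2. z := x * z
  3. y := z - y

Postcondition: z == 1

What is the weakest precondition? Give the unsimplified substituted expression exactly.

post: z == 1
stmt 3: y := z - y  -- replace 0 occurrence(s) of y with (z - y)
  => z == 1
stmt 2: z := x * z  -- replace 1 occurrence(s) of z with (x * z)
  => ( x * z ) == 1
stmt 1: z := 2 * y  -- replace 1 occurrence(s) of z with (2 * y)
  => ( x * ( 2 * y ) ) == 1

Answer: ( x * ( 2 * y ) ) == 1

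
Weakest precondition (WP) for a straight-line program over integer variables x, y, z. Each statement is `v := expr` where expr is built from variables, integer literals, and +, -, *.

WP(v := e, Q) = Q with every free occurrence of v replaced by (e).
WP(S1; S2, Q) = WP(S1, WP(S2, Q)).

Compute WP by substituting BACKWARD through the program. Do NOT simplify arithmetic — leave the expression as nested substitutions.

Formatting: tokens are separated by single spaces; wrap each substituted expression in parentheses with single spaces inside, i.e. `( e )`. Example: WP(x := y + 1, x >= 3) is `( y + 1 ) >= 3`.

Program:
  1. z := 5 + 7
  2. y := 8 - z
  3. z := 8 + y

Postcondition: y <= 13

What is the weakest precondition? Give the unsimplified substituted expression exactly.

post: y <= 13
stmt 3: z := 8 + y  -- replace 0 occurrence(s) of z with (8 + y)
  => y <= 13
stmt 2: y := 8 - z  -- replace 1 occurrence(s) of y with (8 - z)
  => ( 8 - z ) <= 13
stmt 1: z := 5 + 7  -- replace 1 occurrence(s) of z with (5 + 7)
  => ( 8 - ( 5 + 7 ) ) <= 13

Answer: ( 8 - ( 5 + 7 ) ) <= 13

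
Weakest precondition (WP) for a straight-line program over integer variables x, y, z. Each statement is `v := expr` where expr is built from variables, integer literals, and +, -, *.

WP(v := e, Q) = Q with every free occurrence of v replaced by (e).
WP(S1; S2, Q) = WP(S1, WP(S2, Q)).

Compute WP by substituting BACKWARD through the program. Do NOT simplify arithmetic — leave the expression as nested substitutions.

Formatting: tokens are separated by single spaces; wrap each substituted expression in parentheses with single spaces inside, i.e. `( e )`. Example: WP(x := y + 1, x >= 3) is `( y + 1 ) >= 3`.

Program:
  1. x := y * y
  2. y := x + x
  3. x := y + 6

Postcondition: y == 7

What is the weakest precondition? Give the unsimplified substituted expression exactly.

Answer: ( ( y * y ) + ( y * y ) ) == 7

Derivation:
post: y == 7
stmt 3: x := y + 6  -- replace 0 occurrence(s) of x with (y + 6)
  => y == 7
stmt 2: y := x + x  -- replace 1 occurrence(s) of y with (x + x)
  => ( x + x ) == 7
stmt 1: x := y * y  -- replace 2 occurrence(s) of x with (y * y)
  => ( ( y * y ) + ( y * y ) ) == 7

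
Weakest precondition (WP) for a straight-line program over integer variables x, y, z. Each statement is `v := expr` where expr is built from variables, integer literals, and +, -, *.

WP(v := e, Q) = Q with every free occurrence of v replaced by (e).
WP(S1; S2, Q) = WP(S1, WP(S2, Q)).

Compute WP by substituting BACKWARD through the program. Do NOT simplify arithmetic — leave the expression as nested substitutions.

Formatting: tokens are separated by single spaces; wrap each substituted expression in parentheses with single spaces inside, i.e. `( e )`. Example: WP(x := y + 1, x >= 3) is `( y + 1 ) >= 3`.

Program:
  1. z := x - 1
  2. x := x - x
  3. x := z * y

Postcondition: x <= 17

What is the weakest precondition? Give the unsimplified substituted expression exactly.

post: x <= 17
stmt 3: x := z * y  -- replace 1 occurrence(s) of x with (z * y)
  => ( z * y ) <= 17
stmt 2: x := x - x  -- replace 0 occurrence(s) of x with (x - x)
  => ( z * y ) <= 17
stmt 1: z := x - 1  -- replace 1 occurrence(s) of z with (x - 1)
  => ( ( x - 1 ) * y ) <= 17

Answer: ( ( x - 1 ) * y ) <= 17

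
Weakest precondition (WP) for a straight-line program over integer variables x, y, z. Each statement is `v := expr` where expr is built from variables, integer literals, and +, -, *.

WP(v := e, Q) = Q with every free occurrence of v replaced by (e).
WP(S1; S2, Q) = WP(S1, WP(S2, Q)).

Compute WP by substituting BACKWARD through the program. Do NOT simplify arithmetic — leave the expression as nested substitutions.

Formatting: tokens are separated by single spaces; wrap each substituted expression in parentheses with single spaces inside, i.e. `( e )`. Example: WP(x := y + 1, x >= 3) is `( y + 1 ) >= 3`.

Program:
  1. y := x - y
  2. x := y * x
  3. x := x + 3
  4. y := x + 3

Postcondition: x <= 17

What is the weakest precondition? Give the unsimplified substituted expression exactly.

post: x <= 17
stmt 4: y := x + 3  -- replace 0 occurrence(s) of y with (x + 3)
  => x <= 17
stmt 3: x := x + 3  -- replace 1 occurrence(s) of x with (x + 3)
  => ( x + 3 ) <= 17
stmt 2: x := y * x  -- replace 1 occurrence(s) of x with (y * x)
  => ( ( y * x ) + 3 ) <= 17
stmt 1: y := x - y  -- replace 1 occurrence(s) of y with (x - y)
  => ( ( ( x - y ) * x ) + 3 ) <= 17

Answer: ( ( ( x - y ) * x ) + 3 ) <= 17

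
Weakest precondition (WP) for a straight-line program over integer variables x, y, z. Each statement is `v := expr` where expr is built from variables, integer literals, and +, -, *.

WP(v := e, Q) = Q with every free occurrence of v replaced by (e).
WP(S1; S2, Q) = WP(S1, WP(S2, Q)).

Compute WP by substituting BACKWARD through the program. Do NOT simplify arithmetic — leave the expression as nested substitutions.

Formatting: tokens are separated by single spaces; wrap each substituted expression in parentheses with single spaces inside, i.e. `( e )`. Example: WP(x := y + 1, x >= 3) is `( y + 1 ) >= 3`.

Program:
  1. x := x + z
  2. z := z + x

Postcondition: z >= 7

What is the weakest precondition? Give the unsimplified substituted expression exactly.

Answer: ( z + ( x + z ) ) >= 7

Derivation:
post: z >= 7
stmt 2: z := z + x  -- replace 1 occurrence(s) of z with (z + x)
  => ( z + x ) >= 7
stmt 1: x := x + z  -- replace 1 occurrence(s) of x with (x + z)
  => ( z + ( x + z ) ) >= 7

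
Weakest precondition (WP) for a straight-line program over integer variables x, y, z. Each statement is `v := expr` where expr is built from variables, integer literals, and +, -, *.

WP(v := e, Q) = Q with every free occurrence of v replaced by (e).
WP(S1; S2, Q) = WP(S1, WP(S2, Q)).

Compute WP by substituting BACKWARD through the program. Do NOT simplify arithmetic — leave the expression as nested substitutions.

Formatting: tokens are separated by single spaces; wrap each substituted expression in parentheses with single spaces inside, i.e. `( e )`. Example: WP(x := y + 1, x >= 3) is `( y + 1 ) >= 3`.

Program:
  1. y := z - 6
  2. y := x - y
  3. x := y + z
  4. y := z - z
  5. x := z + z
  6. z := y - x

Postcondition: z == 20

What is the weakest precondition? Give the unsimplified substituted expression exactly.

Answer: ( ( z - z ) - ( z + z ) ) == 20

Derivation:
post: z == 20
stmt 6: z := y - x  -- replace 1 occurrence(s) of z with (y - x)
  => ( y - x ) == 20
stmt 5: x := z + z  -- replace 1 occurrence(s) of x with (z + z)
  => ( y - ( z + z ) ) == 20
stmt 4: y := z - z  -- replace 1 occurrence(s) of y with (z - z)
  => ( ( z - z ) - ( z + z ) ) == 20
stmt 3: x := y + z  -- replace 0 occurrence(s) of x with (y + z)
  => ( ( z - z ) - ( z + z ) ) == 20
stmt 2: y := x - y  -- replace 0 occurrence(s) of y with (x - y)
  => ( ( z - z ) - ( z + z ) ) == 20
stmt 1: y := z - 6  -- replace 0 occurrence(s) of y with (z - 6)
  => ( ( z - z ) - ( z + z ) ) == 20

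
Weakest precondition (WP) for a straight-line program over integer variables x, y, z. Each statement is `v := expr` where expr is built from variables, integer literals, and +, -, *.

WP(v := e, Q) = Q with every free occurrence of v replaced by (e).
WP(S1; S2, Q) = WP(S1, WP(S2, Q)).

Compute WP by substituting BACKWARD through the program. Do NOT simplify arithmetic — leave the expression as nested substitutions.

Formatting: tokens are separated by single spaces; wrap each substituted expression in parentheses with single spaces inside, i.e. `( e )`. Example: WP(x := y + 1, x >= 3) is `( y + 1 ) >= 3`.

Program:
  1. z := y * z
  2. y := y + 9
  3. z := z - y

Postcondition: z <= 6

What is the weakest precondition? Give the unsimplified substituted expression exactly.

post: z <= 6
stmt 3: z := z - y  -- replace 1 occurrence(s) of z with (z - y)
  => ( z - y ) <= 6
stmt 2: y := y + 9  -- replace 1 occurrence(s) of y with (y + 9)
  => ( z - ( y + 9 ) ) <= 6
stmt 1: z := y * z  -- replace 1 occurrence(s) of z with (y * z)
  => ( ( y * z ) - ( y + 9 ) ) <= 6

Answer: ( ( y * z ) - ( y + 9 ) ) <= 6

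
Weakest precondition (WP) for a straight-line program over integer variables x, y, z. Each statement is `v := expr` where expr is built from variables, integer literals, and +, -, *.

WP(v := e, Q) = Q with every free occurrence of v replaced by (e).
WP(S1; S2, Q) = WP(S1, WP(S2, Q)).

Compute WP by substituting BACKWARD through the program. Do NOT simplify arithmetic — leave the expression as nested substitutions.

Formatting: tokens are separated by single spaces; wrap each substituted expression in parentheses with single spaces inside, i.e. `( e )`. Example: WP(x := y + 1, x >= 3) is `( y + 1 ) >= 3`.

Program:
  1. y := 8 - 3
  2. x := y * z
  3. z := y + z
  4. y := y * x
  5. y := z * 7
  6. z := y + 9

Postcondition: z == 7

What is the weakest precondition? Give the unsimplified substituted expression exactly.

post: z == 7
stmt 6: z := y + 9  -- replace 1 occurrence(s) of z with (y + 9)
  => ( y + 9 ) == 7
stmt 5: y := z * 7  -- replace 1 occurrence(s) of y with (z * 7)
  => ( ( z * 7 ) + 9 ) == 7
stmt 4: y := y * x  -- replace 0 occurrence(s) of y with (y * x)
  => ( ( z * 7 ) + 9 ) == 7
stmt 3: z := y + z  -- replace 1 occurrence(s) of z with (y + z)
  => ( ( ( y + z ) * 7 ) + 9 ) == 7
stmt 2: x := y * z  -- replace 0 occurrence(s) of x with (y * z)
  => ( ( ( y + z ) * 7 ) + 9 ) == 7
stmt 1: y := 8 - 3  -- replace 1 occurrence(s) of y with (8 - 3)
  => ( ( ( ( 8 - 3 ) + z ) * 7 ) + 9 ) == 7

Answer: ( ( ( ( 8 - 3 ) + z ) * 7 ) + 9 ) == 7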